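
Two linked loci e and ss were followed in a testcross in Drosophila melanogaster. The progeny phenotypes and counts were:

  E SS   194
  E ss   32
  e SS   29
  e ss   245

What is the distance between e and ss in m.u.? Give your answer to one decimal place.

The two most frequent classes, E SS (194) and e ss (245), are the parental types, so the F1 was E SS / e ss.
The recombinant classes are E ss and e SS: 32 + 29 = 61.
Recombination frequency = 61/500 = 0.1220 ≈ 12.2%, i.e. 12.2 m.u.

12.2 m.u.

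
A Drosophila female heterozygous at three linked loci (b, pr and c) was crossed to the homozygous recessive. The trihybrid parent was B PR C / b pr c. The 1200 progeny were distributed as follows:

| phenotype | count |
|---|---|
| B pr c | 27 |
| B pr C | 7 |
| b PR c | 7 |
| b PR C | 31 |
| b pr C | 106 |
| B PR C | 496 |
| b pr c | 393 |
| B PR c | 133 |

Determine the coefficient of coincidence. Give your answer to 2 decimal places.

0.92

The two rarest classes, B pr C and b PR c, are the double crossovers. Comparing them with the parentals, only the pr allele has switched, so pr is the middle locus and the order is b – pr – c.
b–pr: (58 + 14)/1200 = 0.0600; pr–c: (239 + 14)/1200 = 0.2108.
Expected DCO frequency = 0.0600 × 0.2108 ≈ 0.01265; observed = 14/1200 ≈ 0.01167.
Coefficient of coincidence = 0.01167/0.01265 ≈ 0.92.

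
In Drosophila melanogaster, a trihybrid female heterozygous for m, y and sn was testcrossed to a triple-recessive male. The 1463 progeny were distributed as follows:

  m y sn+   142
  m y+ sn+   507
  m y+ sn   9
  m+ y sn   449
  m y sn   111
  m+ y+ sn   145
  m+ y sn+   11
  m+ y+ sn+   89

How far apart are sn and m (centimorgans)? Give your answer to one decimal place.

15.0 centimorgans

The two most frequent reciprocal classes, m+ y sn and m y+ sn+, are the parental types, so the F1 was m+ y sn / m y+ sn+.
The two rarest classes, m+ y sn+ and m y+ sn, are the double crossovers. Comparing them with the parentals, only the sn allele has switched, so sn is the middle locus and the order is y – sn – m.
Crossovers in the sn–m interval produce the single-crossover classes m y sn and m+ y+ sn+ (111 + 89 = 200) plus the double crossovers (20).
RF(sn–m) = (200 + 20) / 1463 = 220/1463 = 0.1504 → 15.0 centimorgans.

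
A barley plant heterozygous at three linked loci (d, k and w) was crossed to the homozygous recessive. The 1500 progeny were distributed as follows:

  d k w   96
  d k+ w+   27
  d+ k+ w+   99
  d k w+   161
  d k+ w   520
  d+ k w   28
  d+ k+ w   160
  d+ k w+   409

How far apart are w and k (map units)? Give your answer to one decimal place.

16.7 map units

The two most frequent reciprocal classes, d+ k w+ and d k+ w, are the parental types, so the F1 was d+ k w+ / d k+ w.
The two rarest classes, d+ k w and d k+ w+, are the double crossovers. Comparing them with the parentals, only the w allele has switched, so w is the middle locus and the order is k – w – d.
Crossovers in the k–w interval produce the single-crossover classes d+ k+ w+ and d k w (99 + 96 = 195) plus the double crossovers (55).
RF(k–w) = (195 + 55) / 1500 = 250/1500 = 0.1667 → 16.7 map units.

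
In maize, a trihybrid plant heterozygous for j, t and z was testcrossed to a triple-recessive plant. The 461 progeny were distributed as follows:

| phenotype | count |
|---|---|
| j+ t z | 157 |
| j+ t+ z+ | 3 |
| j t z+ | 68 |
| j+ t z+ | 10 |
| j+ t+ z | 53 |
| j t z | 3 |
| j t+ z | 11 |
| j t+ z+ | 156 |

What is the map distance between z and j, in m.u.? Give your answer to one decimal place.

The two most frequent reciprocal classes, j+ t z and j t+ z+, are the parental types, so the F1 was j+ t z / j t+ z+.
The two rarest classes, j t z and j+ t+ z+, are the double crossovers. Comparing them with the parentals, only the j allele has switched, so j is the middle locus and the order is z – j – t.
Crossovers in the z–j interval produce the single-crossover classes j+ t z+ and j t+ z (10 + 11 = 21) plus the double crossovers (6).
RF(z–j) = (21 + 6) / 461 = 27/461 = 0.0586 → 5.9 m.u.

5.9 m.u.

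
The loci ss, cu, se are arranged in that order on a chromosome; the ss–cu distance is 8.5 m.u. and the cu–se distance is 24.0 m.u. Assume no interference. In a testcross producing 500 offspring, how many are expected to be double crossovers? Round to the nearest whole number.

10

Map distances give recombination frequencies of 0.085 and 0.240 for the two intervals.
With no interference, expected double-crossover frequency = 0.085 × 0.240 = 0.02040.
Expected number = 0.02040 × 500 = 10.20 ≈ 10.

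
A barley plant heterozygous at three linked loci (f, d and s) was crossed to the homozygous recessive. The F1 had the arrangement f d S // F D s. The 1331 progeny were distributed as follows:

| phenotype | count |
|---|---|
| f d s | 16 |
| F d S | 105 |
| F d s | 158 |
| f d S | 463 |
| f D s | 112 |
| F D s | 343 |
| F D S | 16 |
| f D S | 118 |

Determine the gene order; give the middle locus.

s

The two rarest classes, f d s and F D S, are the double crossovers. Comparing them with the parentals, only the s allele has switched, so s is the middle locus and the order is f – s – d.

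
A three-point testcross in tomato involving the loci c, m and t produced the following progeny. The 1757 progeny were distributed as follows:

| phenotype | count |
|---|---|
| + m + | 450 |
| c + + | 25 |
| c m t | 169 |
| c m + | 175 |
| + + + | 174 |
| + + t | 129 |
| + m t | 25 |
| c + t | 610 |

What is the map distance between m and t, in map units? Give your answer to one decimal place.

22.4 map units

The two most frequent reciprocal classes, + m + and c + t, are the parental types, so the F1 was + m + / c + t.
The two rarest classes, + m t and c + +, are the double crossovers. Comparing them with the parentals, only the t allele has switched, so t is the middle locus and the order is c – t – m.
Crossovers in the t–m interval produce the single-crossover classes + + + and c m t (174 + 169 = 343) plus the double crossovers (50).
RF(t–m) = (343 + 50) / 1757 = 393/1757 = 0.2237 → 22.4 map units.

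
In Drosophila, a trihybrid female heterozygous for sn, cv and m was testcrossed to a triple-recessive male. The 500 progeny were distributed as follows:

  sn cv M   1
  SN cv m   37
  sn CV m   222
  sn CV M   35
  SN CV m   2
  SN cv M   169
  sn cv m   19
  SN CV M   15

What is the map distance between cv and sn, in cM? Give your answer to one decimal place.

7.4 cM

The two most frequent reciprocal classes, sn CV m and SN cv M, are the parental types, so the F1 was sn CV m / SN cv M.
The two rarest classes, SN CV m and sn cv M, are the double crossovers. Comparing them with the parentals, only the sn allele has switched, so sn is the middle locus and the order is cv – sn – m.
Crossovers in the cv–sn interval produce the single-crossover classes sn cv m and SN CV M (19 + 15 = 34) plus the double crossovers (3).
RF(cv–sn) = (34 + 3) / 500 = 37/500 = 0.0740 → 7.4 cM.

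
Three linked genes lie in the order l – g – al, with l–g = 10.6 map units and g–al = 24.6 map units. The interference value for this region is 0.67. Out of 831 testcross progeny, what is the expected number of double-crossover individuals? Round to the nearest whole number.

Map distances give recombination frequencies of 0.106 and 0.246 for the two intervals.
With interference 0.67 (so coincidence = 0.33), expected double-crossover frequency = 0.106 × 0.246 × 0.33 = 0.00861.
Expected number = 0.00861 × 831 = 7.15 ≈ 7.

7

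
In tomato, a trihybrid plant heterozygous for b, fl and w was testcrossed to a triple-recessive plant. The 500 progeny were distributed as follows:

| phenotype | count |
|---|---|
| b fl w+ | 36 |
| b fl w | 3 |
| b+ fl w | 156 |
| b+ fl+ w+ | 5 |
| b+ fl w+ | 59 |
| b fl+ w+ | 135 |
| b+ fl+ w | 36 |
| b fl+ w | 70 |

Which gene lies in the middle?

b

The two most frequent reciprocal classes, b fl+ w+ and b+ fl w, are the parental types, so the F1 was b fl+ w+ / b+ fl w.
The two rarest classes, b+ fl+ w+ and b fl w, are the double crossovers. Comparing them with the parentals, only the b allele has switched, so b is the middle locus and the order is fl – b – w.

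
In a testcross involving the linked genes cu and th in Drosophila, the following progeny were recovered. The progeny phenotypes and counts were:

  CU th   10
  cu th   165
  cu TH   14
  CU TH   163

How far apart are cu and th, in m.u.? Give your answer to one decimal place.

The two most frequent classes, CU TH (163) and cu th (165), are the parental types, so the F1 was CU TH / cu th.
The recombinant classes are CU th and cu TH: 10 + 14 = 24.
Recombination frequency = 24/352 = 0.0682 ≈ 6.8%, i.e. 6.8 m.u.

6.8 m.u.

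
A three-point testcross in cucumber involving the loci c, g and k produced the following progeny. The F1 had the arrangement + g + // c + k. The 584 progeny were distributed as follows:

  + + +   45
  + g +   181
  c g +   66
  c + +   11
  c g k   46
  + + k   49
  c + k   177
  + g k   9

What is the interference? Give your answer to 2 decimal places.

0.22

The two rarest classes, + g k and c + +, are the double crossovers. Comparing them with the parentals, only the k allele has switched, so k is the middle locus and the order is g – k – c.
g–k: (91 + 20)/584 = 0.1901; k–c: (115 + 20)/584 = 0.2312.
Expected DCO frequency = 0.1901 × 0.2312 ≈ 0.04395; observed = 20/584 ≈ 0.03425.
Coefficient of coincidence = 0.03425/0.04395 ≈ 0.78; interference = 1 − 0.78 = 0.22.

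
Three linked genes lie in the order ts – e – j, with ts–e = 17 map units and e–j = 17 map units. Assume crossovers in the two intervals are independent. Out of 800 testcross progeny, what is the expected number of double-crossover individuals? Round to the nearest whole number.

Map distances give recombination frequencies of 0.170 and 0.170 for the two intervals.
With no interference, expected double-crossover frequency = 0.170 × 0.170 = 0.02890.
Expected number = 0.02890 × 800 = 23.12 ≈ 23.

23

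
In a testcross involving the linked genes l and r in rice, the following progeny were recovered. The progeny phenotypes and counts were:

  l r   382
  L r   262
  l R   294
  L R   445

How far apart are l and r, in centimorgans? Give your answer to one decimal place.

The two most frequent classes, L R (445) and l r (382), are the parental types, so the F1 was L R / l r.
The recombinant classes are L r and l R: 262 + 294 = 556.
Recombination frequency = 556/1383 = 0.4020 ≈ 40.2%, i.e. 40.2 centimorgans.

40.2 centimorgans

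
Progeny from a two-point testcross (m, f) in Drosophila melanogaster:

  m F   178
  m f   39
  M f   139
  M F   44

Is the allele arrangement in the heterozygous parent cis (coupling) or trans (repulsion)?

trans

The two most frequent classes are M f (139) and m F (178); these are the parental (non-recombinant) types.
So the F1 carried M f on one chromosome and m F on the other — the recessive alleles are on opposite chromosomes (trans / repulsion).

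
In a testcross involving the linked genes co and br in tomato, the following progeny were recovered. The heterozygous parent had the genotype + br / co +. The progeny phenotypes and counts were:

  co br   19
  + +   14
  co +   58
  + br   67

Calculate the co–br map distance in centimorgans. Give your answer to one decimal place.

20.9 centimorgans

The recombinant classes are + + and co br: 14 + 19 = 33.
Recombination frequency = 33/158 = 0.2089 ≈ 20.9%, i.e. 20.9 centimorgans.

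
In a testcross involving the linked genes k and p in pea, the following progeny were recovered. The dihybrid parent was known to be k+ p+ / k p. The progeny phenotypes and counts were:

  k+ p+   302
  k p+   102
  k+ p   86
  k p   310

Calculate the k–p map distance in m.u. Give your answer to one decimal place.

The recombinant classes are k+ p and k p+: 86 + 102 = 188.
Recombination frequency = 188/800 = 0.2350 ≈ 23.5%, i.e. 23.5 m.u.

23.5 m.u.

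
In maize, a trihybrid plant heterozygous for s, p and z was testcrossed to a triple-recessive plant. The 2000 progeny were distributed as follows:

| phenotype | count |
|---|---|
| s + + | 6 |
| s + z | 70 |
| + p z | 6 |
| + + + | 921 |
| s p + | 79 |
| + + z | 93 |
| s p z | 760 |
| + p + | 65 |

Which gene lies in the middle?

s

The two most frequent reciprocal classes, + + + and s p z, are the parental types, so the F1 was + + + / s p z.
The two rarest classes, s + + and + p z, are the double crossovers. Comparing them with the parentals, only the s allele has switched, so s is the middle locus and the order is p – s – z.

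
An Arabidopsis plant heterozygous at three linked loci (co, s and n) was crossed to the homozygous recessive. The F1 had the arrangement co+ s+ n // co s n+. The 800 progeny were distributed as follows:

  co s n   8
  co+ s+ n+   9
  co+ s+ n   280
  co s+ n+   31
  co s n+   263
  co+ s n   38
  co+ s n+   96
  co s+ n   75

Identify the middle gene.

n

The two rarest classes, co+ s+ n+ and co s n, are the double crossovers. Comparing them with the parentals, only the n allele has switched, so n is the middle locus and the order is s – n – co.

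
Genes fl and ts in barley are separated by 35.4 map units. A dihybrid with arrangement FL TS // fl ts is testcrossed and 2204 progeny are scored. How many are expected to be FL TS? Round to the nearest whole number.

A map distance of 35.4 map units corresponds to a recombination frequency of 0.354.
The F1 is FL TS / fl ts, so FL TS is a parental gamete class with expected frequency (1 − r)/2 = 0.646/2 = 0.3230.
Expected number = 0.3230 × 2204 = 711.89 ≈ 712.

712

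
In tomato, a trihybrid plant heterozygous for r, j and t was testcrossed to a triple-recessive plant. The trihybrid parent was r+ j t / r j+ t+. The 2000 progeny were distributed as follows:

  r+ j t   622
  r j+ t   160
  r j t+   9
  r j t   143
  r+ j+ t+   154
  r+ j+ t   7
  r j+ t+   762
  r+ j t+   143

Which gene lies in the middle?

The two rarest classes, r+ j+ t and r j t+, are the double crossovers. Comparing them with the parentals, only the j allele has switched, so j is the middle locus and the order is r – j – t.

j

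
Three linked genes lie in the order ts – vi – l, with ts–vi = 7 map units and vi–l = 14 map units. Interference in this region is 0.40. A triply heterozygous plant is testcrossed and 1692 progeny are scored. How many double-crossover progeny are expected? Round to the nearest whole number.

10

Map distances give recombination frequencies of 0.070 and 0.140 for the two intervals.
With interference 0.40 (so coincidence = 0.60), expected double-crossover frequency = 0.070 × 0.140 × 0.60 = 0.00588.
Expected number = 0.00588 × 1692 = 9.95 ≈ 10.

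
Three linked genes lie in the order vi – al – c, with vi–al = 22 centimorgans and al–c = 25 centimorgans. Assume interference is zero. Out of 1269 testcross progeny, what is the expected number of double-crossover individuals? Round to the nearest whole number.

70

Map distances give recombination frequencies of 0.220 and 0.250 for the two intervals.
With no interference, expected double-crossover frequency = 0.220 × 0.250 = 0.05500.
Expected number = 0.05500 × 1269 = 69.80 ≈ 70.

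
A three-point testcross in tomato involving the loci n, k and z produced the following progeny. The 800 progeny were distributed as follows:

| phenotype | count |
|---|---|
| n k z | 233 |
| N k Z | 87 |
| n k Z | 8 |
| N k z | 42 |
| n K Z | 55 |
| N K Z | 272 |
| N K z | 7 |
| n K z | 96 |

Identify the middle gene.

z

The two most frequent reciprocal classes, n k z and N K Z, are the parental types, so the F1 was n k z / N K Z.
The two rarest classes, n k Z and N K z, are the double crossovers. Comparing them with the parentals, only the z allele has switched, so z is the middle locus and the order is n – z – k.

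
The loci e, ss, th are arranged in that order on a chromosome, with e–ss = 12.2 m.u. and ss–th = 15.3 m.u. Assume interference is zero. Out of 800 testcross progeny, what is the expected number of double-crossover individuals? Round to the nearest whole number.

15

Map distances give recombination frequencies of 0.122 and 0.153 for the two intervals.
With no interference, expected double-crossover frequency = 0.122 × 0.153 = 0.01867.
Expected number = 0.01867 × 800 = 14.93 ≈ 15.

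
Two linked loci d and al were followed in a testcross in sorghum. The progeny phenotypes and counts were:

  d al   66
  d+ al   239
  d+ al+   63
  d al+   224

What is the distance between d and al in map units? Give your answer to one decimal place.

21.8 map units

The two most frequent classes, d+ al (239) and d al+ (224), are the parental types, so the F1 was d+ al / d al+.
The recombinant classes are d+ al+ and d al: 63 + 66 = 129.
Recombination frequency = 129/592 = 0.2179 ≈ 21.8%, i.e. 21.8 map units.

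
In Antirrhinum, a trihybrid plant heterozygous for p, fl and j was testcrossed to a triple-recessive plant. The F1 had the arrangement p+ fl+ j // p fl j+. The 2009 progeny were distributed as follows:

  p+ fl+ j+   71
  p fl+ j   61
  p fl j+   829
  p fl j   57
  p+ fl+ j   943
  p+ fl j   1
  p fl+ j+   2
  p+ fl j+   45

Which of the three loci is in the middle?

fl

The two rarest classes, p+ fl j and p fl+ j+, are the double crossovers. Comparing them with the parentals, only the fl allele has switched, so fl is the middle locus and the order is p – fl – j.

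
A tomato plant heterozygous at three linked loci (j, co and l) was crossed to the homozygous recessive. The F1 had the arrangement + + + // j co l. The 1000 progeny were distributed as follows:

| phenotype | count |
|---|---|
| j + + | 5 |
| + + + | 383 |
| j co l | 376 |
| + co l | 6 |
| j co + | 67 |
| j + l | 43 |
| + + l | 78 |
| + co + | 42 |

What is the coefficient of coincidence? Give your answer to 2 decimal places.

The two rarest classes, j + + and + co l, are the double crossovers. Comparing them with the parentals, only the j allele has switched, so j is the middle locus and the order is co – j – l.
co–j: (85 + 11)/1000 = 0.0960; j–l: (145 + 11)/1000 = 0.1560.
Expected DCO frequency = 0.0960 × 0.1560 ≈ 0.01498; observed = 11/1000 ≈ 0.01100.
Coefficient of coincidence = 0.01100/0.01498 ≈ 0.73.

0.73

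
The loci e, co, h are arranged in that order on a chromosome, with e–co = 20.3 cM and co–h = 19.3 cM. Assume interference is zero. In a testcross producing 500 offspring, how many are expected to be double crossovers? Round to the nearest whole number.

Map distances give recombination frequencies of 0.203 and 0.193 for the two intervals.
With no interference, expected double-crossover frequency = 0.203 × 0.193 = 0.03918.
Expected number = 0.03918 × 500 = 19.59 ≈ 20.

20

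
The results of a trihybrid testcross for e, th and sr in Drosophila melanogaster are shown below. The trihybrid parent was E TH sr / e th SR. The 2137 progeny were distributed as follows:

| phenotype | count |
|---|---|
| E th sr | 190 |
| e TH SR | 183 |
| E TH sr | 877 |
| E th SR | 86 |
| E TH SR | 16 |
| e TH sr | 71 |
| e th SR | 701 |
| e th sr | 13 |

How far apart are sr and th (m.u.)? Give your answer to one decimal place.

The two rarest classes, E TH SR and e th sr, are the double crossovers. Comparing them with the parentals, only the sr allele has switched, so sr is the middle locus and the order is th – sr – e.
Crossovers in the th–sr interval produce the single-crossover classes E th sr and e TH SR (190 + 183 = 373) plus the double crossovers (29).
RF(th–sr) = (373 + 29) / 2137 = 402/2137 = 0.1881 → 18.8 m.u.

18.8 m.u.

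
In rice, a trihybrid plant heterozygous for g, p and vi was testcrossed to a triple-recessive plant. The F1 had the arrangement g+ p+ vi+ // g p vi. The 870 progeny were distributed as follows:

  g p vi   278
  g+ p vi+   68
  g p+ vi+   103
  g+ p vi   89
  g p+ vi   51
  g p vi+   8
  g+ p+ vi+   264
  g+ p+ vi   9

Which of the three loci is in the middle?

vi

The two rarest classes, g+ p+ vi and g p vi+, are the double crossovers. Comparing them with the parentals, only the vi allele has switched, so vi is the middle locus and the order is g – vi – p.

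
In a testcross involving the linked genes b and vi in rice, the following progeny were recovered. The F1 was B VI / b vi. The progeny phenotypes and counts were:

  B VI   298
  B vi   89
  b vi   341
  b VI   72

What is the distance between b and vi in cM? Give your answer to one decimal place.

20.1 cM

The recombinant classes are B vi and b VI: 89 + 72 = 161.
Recombination frequency = 161/800 = 0.2013 ≈ 20.1%, i.e. 20.1 cM.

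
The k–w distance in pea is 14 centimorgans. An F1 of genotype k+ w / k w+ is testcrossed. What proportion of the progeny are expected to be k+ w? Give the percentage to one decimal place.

43.0%

A map distance of 14 centimorgans corresponds to a recombination frequency of 0.140.
The F1 is k+ w / k w+, so k+ w is a parental gamete class with expected frequency (1 − r)/2 = 0.860/2 = 0.4300.
That is 0.4300 = 43.0% of the progeny.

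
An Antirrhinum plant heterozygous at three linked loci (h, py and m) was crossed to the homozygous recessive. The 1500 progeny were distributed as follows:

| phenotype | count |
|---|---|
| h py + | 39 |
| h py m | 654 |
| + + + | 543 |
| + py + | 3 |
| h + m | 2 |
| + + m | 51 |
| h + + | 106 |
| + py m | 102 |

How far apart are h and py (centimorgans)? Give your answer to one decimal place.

The two most frequent reciprocal classes, h py m and + + +, are the parental types, so the F1 was h py m / + + +.
The two rarest classes, h + m and + py +, are the double crossovers. Comparing them with the parentals, only the py allele has switched, so py is the middle locus and the order is m – py – h.
Crossovers in the py–h interval produce the single-crossover classes + py m and h + + (102 + 106 = 208) plus the double crossovers (5).
RF(py–h) = (208 + 5) / 1500 = 213/1500 = 0.1420 → 14.2 centimorgans.

14.2 centimorgans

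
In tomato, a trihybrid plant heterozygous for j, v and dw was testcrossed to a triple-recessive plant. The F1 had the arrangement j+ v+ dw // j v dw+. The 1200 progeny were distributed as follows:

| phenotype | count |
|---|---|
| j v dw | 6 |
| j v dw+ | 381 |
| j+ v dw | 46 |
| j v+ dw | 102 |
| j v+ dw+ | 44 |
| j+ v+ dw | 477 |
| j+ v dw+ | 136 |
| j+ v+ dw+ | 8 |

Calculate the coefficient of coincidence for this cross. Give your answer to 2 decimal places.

0.64

The two rarest classes, j+ v+ dw+ and j v dw, are the double crossovers. Comparing them with the parentals, only the dw allele has switched, so dw is the middle locus and the order is j – dw – v.
j–dw: (238 + 14)/1200 = 0.2100; dw–v: (90 + 14)/1200 = 0.0867.
Expected DCO frequency = 0.2100 × 0.0867 ≈ 0.01821; observed = 14/1200 ≈ 0.01167.
Coefficient of coincidence = 0.01167/0.01821 ≈ 0.64.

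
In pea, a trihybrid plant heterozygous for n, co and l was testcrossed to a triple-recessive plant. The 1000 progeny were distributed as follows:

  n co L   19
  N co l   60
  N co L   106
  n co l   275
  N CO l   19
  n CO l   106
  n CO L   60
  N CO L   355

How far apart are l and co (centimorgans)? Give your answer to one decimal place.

The two most frequent reciprocal classes, N CO L and n co l, are the parental types, so the F1 was N CO L / n co l.
The two rarest classes, N CO l and n co L, are the double crossovers. Comparing them with the parentals, only the l allele has switched, so l is the middle locus and the order is n – l – co.
Crossovers in the l–co interval produce the single-crossover classes N co L and n CO l (106 + 106 = 212) plus the double crossovers (38).
RF(l–co) = (212 + 38) / 1000 = 250/1000 = 0.2500 → 25.0 centimorgans.

25.0 centimorgans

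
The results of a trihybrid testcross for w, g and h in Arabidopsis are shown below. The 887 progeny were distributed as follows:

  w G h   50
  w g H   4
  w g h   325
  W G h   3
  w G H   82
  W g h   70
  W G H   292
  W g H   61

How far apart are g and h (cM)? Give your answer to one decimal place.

The two most frequent reciprocal classes, w g h and W G H, are the parental types, so the F1 was w g h / W G H.
The two rarest classes, w g H and W G h, are the double crossovers. Comparing them with the parentals, only the h allele has switched, so h is the middle locus and the order is g – h – w.
Crossovers in the g–h interval produce the single-crossover classes w G h and W g H (50 + 61 = 111) plus the double crossovers (7).
RF(g–h) = (111 + 7) / 887 = 118/887 = 0.1330 → 13.3 cM.

13.3 cM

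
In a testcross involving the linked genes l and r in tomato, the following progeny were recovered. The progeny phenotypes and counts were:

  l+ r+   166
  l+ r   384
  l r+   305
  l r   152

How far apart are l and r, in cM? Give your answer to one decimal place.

31.6 cM

The two most frequent classes, l+ r (384) and l r+ (305), are the parental types, so the F1 was l+ r / l r+.
The recombinant classes are l+ r+ and l r: 166 + 152 = 318.
Recombination frequency = 318/1007 = 0.3158 ≈ 31.6%, i.e. 31.6 cM.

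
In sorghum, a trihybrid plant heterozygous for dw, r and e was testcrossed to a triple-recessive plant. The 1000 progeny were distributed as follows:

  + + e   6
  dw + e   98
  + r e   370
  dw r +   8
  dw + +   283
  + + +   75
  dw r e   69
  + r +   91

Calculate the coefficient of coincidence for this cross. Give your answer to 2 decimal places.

0.44

The two most frequent reciprocal classes, + r e and dw + +, are the parental types, so the F1 was + r e / dw + +.
The two rarest classes, + + e and dw r +, are the double crossovers. Comparing them with the parentals, only the r allele has switched, so r is the middle locus and the order is e – r – dw.
e–r: (189 + 14)/1000 = 0.2030; r–dw: (144 + 14)/1000 = 0.1580.
Expected DCO frequency = 0.2030 × 0.1580 ≈ 0.03207; observed = 14/1000 ≈ 0.01400.
Coefficient of coincidence = 0.01400/0.03207 ≈ 0.44.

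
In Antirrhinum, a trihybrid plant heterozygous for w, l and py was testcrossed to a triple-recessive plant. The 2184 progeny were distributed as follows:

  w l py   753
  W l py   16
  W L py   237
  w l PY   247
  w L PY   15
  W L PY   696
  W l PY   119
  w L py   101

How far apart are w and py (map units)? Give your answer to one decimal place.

The two most frequent reciprocal classes, w l py and W L PY, are the parental types, so the F1 was w l py / W L PY.
The two rarest classes, W l py and w L PY, are the double crossovers. Comparing them with the parentals, only the w allele has switched, so w is the middle locus and the order is l – w – py.
Crossovers in the w–py interval produce the single-crossover classes w l PY and W L py (247 + 237 = 484) plus the double crossovers (31).
RF(w–py) = (484 + 31) / 2184 = 515/2184 = 0.2358 → 23.6 map units.

23.6 map units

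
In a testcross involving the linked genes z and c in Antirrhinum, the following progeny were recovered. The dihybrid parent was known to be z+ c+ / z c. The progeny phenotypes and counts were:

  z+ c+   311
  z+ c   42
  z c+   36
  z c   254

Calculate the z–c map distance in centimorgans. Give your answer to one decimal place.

The recombinant classes are z+ c and z c+: 42 + 36 = 78.
Recombination frequency = 78/643 = 0.1213 ≈ 12.1%, i.e. 12.1 centimorgans.

12.1 centimorgans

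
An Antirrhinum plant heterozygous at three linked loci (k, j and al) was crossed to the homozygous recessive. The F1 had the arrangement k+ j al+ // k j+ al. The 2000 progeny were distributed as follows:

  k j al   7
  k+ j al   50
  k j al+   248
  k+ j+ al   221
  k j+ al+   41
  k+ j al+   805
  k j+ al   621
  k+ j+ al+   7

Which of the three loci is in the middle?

j

The two rarest classes, k+ j+ al+ and k j al, are the double crossovers. Comparing them with the parentals, only the j allele has switched, so j is the middle locus and the order is k – j – al.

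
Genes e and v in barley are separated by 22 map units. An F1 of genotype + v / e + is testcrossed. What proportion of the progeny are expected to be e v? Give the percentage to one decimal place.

A map distance of 22 map units corresponds to a recombination frequency of 0.220.
The F1 is + v / e +, so e v is a recombinant gamete class with expected frequency r/2 = 0.220/2 = 0.1100.
That is 0.1100 = 11.0% of the progeny.

11.0%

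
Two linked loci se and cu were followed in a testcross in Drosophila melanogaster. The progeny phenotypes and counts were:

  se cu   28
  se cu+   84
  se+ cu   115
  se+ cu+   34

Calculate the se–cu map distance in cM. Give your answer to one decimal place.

The two most frequent classes, se+ cu (115) and se cu+ (84), are the parental types, so the F1 was se+ cu / se cu+.
The recombinant classes are se+ cu+ and se cu: 34 + 28 = 62.
Recombination frequency = 62/261 = 0.2375 ≈ 23.8%, i.e. 23.8 cM.

23.8 cM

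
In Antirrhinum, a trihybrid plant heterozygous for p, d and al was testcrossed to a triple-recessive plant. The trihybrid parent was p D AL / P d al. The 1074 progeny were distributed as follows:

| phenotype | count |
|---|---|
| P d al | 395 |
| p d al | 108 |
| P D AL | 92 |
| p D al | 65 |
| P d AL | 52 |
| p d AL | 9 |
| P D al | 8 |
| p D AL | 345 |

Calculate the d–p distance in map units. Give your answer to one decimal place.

The two rarest classes, p d AL and P D al, are the double crossovers. Comparing them with the parentals, only the d allele has switched, so d is the middle locus and the order is p – d – al.
Crossovers in the p–d interval produce the single-crossover classes P D AL and p d al (92 + 108 = 200) plus the double crossovers (17).
RF(p–d) = (200 + 17) / 1074 = 217/1074 = 0.2020 → 20.2 map units.

20.2 map units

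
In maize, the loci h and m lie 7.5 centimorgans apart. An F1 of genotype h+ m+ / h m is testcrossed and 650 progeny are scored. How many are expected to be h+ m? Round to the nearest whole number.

24

A map distance of 7.5 centimorgans corresponds to a recombination frequency of 0.075.
The F1 is h+ m+ / h m, so h+ m is a recombinant gamete class with expected frequency r/2 = 0.075/2 = 0.0375.
Expected number = 0.0375 × 650 = 24.38 ≈ 24.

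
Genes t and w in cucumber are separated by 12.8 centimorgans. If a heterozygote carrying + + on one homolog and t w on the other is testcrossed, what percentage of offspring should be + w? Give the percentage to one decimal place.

A map distance of 12.8 centimorgans corresponds to a recombination frequency of 0.128.
The F1 is + + / t w, so + w is a recombinant gamete class with expected frequency r/2 = 0.128/2 = 0.0640.
That is 0.0640 = 6.4% of the progeny.

6.4%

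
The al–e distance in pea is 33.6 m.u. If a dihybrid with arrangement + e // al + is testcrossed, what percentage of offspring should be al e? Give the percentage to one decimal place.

16.8%

A map distance of 33.6 m.u. corresponds to a recombination frequency of 0.336.
The F1 is + e / al +, so al e is a recombinant gamete class with expected frequency r/2 = 0.336/2 = 0.1680.
That is 0.1680 = 16.8% of the progeny.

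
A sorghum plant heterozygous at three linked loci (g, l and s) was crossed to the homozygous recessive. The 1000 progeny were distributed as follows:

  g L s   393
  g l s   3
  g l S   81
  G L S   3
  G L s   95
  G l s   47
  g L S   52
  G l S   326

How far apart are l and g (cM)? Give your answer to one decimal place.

The two most frequent reciprocal classes, G l S and g L s, are the parental types, so the F1 was G l S / g L s.
The two rarest classes, G L S and g l s, are the double crossovers. Comparing them with the parentals, only the l allele has switched, so l is the middle locus and the order is g – l – s.
Crossovers in the g–l interval produce the single-crossover classes g l S and G L s (81 + 95 = 176) plus the double crossovers (6).
RF(g–l) = (176 + 6) / 1000 = 182/1000 = 0.1820 → 18.2 cM.

18.2 cM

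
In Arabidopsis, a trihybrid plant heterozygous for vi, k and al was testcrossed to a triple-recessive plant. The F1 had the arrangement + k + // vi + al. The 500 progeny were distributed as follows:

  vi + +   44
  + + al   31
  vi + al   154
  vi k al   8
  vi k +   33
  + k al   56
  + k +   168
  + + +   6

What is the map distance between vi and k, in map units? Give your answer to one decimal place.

15.6 map units

The two rarest classes, + + + and vi k al, are the double crossovers. Comparing them with the parentals, only the k allele has switched, so k is the middle locus and the order is al – k – vi.
Crossovers in the k–vi interval produce the single-crossover classes vi k + and + + al (33 + 31 = 64) plus the double crossovers (14).
RF(k–vi) = (64 + 14) / 500 = 78/500 = 0.1560 → 15.6 map units.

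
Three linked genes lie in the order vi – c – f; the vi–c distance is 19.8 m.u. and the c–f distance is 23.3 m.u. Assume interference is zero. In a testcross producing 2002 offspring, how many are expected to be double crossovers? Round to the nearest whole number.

Map distances give recombination frequencies of 0.198 and 0.233 for the two intervals.
With no interference, expected double-crossover frequency = 0.198 × 0.233 = 0.04613.
Expected number = 0.04613 × 2002 = 92.36 ≈ 92.

92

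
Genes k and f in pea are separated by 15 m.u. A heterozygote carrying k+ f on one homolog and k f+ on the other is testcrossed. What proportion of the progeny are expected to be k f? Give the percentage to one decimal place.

A map distance of 15 m.u. corresponds to a recombination frequency of 0.150.
The F1 is k+ f / k f+, so k f is a recombinant gamete class with expected frequency r/2 = 0.150/2 = 0.0750.
That is 0.0750 = 7.5% of the progeny.

7.5%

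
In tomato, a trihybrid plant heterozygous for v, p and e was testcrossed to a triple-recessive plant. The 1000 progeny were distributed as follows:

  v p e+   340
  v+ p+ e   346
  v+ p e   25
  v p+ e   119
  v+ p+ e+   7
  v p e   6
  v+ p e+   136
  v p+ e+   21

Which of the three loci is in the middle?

The two most frequent reciprocal classes, v+ p+ e and v p e+, are the parental types, so the F1 was v+ p+ e / v p e+.
The two rarest classes, v+ p+ e+ and v p e, are the double crossovers. Comparing them with the parentals, only the e allele has switched, so e is the middle locus and the order is v – e – p.

e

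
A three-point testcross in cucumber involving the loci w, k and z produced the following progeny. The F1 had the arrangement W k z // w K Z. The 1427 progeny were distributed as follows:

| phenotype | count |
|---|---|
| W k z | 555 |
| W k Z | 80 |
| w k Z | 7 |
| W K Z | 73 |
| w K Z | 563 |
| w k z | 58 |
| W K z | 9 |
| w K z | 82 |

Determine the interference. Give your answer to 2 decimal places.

The two rarest classes, W K z and w k Z, are the double crossovers. Comparing them with the parentals, only the k allele has switched, so k is the middle locus and the order is z – k – w.
z–k: (162 + 16)/1427 = 0.1247; k–w: (131 + 16)/1427 = 0.1030.
Expected DCO frequency = 0.1247 × 0.1030 ≈ 0.01284; observed = 16/1427 ≈ 0.01121.
Coefficient of coincidence = 0.01121/0.01284 ≈ 0.87; interference = 1 − 0.87 = 0.13.

0.13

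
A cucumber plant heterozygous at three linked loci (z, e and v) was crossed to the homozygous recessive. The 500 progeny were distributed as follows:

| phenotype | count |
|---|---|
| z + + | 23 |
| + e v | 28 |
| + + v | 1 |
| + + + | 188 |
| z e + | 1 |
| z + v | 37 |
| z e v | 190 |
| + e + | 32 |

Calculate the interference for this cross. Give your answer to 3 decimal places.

The two most frequent reciprocal classes, z e v and + + +, are the parental types, so the F1 was z e v / + + +.
The two rarest classes, z e + and + + v, are the double crossovers. Comparing them with the parentals, only the v allele has switched, so v is the middle locus and the order is e – v – z.
e–v: (69 + 2)/500 = 0.1420; v–z: (51 + 2)/500 = 0.1060.
Expected DCO frequency = 0.1420 × 0.1060 ≈ 0.01505; observed = 2/500 ≈ 0.00400.
Coefficient of coincidence = 0.00400/0.01505 ≈ 0.266; interference = 1 − 0.266 = 0.734.

0.734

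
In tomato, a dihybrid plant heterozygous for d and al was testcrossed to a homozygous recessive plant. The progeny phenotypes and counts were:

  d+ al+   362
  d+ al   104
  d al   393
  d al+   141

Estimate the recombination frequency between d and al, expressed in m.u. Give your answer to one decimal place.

24.5 m.u.

The two most frequent classes, d+ al+ (362) and d al (393), are the parental types, so the F1 was d+ al+ / d al.
The recombinant classes are d+ al and d al+: 104 + 141 = 245.
Recombination frequency = 245/1000 = 0.2450 ≈ 24.5%, i.e. 24.5 m.u.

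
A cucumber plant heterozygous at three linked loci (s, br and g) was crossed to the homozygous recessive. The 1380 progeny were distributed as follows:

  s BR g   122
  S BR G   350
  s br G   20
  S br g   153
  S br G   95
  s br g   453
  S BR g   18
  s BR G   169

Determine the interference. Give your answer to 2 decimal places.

The two most frequent reciprocal classes, s br g and S BR G, are the parental types, so the F1 was s br g / S BR G.
The two rarest classes, s br G and S BR g, are the double crossovers. Comparing them with the parentals, only the g allele has switched, so g is the middle locus and the order is s – g – br.
s–g: (322 + 38)/1380 = 0.2609; g–br: (217 + 38)/1380 = 0.1848.
Expected DCO frequency = 0.2609 × 0.1848 ≈ 0.04821; observed = 38/1380 ≈ 0.02754.
Coefficient of coincidence = 0.02754/0.04821 ≈ 0.57; interference = 1 − 0.57 = 0.43.

0.43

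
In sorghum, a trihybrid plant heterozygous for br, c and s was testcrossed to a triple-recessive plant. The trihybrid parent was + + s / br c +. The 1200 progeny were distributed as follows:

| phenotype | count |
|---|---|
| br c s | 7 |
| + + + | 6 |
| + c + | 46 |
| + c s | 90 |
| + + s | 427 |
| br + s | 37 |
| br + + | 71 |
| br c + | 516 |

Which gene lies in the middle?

s

The two rarest classes, + + + and br c s, are the double crossovers. Comparing them with the parentals, only the s allele has switched, so s is the middle locus and the order is c – s – br.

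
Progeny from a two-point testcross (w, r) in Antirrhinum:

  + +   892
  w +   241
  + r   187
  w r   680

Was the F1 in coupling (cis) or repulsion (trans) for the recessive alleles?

cis

The two most frequent classes are + + (892) and w r (680); these are the parental (non-recombinant) types.
So the F1 carried + + on one chromosome and w r on the other — the recessive alleles are on the same chromosome (cis / coupling).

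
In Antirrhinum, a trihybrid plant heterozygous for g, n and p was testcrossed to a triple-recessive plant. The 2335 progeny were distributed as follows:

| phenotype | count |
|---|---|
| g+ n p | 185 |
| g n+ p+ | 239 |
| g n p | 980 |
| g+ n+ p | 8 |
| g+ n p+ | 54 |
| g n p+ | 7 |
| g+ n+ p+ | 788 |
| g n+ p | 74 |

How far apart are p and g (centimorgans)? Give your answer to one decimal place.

18.8 centimorgans

The two most frequent reciprocal classes, g n p and g+ n+ p+, are the parental types, so the F1 was g n p / g+ n+ p+.
The two rarest classes, g n p+ and g+ n+ p, are the double crossovers. Comparing them with the parentals, only the p allele has switched, so p is the middle locus and the order is n – p – g.
Crossovers in the p–g interval produce the single-crossover classes g+ n p and g n+ p+ (185 + 239 = 424) plus the double crossovers (15).
RF(p–g) = (424 + 15) / 2335 = 439/2335 = 0.1880 → 18.8 centimorgans.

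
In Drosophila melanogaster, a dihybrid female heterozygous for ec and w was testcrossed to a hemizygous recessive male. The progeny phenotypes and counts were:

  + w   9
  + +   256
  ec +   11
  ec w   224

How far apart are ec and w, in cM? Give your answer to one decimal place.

The two most frequent classes, + + (256) and ec w (224), are the parental types, so the F1 was + + / ec w.
The recombinant classes are + w and ec +: 9 + 11 = 20.
Recombination frequency = 20/500 = 0.0400 ≈ 4.0%, i.e. 4.0 cM.

4.0 cM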